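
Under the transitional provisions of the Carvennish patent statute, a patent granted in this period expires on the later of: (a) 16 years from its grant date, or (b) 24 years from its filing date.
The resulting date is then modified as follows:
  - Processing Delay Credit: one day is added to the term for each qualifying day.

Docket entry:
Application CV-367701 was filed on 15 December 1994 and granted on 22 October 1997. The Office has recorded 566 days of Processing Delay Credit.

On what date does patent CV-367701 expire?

(a) grant + 16 years → 22 October 2013.
(b) filing + 24 years → 15 December 2018.
Later of the two: 15 December 2018.
Processing Delay Credit: +566 days → 3 July 2020.

July 3, 2020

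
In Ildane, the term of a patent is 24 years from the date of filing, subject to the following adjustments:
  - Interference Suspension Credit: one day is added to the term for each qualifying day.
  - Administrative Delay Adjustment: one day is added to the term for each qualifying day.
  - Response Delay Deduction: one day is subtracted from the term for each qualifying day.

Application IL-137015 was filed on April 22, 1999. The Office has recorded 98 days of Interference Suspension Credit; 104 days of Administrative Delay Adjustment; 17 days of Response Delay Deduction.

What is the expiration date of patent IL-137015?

Base term: filing date + 24 years → 22 April 2023.
Interference Suspension Credit: +98 days → 29 July 2023.
Administrative Delay Adjustment: +104 days → 10 November 2023.
Response Delay Deduction: −17 days → 24 October 2023.

October 24, 2023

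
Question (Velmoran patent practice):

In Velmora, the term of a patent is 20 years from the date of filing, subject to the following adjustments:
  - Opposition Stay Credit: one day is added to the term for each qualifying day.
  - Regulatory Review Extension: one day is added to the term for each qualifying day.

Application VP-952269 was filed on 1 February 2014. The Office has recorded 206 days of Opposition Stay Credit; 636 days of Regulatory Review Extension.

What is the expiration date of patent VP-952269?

Base term: filing date + 20 years → 1 February 2034.
Opposition Stay Credit: +206 days → 26 August 2034.
Regulatory Review Extension: +636 days → 23 May 2036.

2036-05-23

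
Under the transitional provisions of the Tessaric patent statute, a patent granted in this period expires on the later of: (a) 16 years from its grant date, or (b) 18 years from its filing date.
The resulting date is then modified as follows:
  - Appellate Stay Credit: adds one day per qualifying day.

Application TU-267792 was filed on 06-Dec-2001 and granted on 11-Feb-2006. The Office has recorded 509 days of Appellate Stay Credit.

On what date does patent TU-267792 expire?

(a) grant + 16 years → 11 February 2022.
(b) filing + 18 years → 6 December 2019.
Later of the two: 11 February 2022.
Appellate Stay Credit: +509 days → 5 July 2023.

July 5, 2023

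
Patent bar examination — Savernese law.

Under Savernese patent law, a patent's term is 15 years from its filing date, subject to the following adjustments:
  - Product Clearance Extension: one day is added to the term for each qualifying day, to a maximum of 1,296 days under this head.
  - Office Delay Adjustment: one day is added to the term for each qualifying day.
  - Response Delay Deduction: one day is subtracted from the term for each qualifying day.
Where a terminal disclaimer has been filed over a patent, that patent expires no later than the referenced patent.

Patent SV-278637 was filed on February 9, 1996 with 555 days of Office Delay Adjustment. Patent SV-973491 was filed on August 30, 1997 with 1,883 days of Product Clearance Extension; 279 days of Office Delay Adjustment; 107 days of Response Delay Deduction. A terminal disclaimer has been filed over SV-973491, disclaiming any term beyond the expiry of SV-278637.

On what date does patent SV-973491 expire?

2012-08-17

Natural term of SV-973491:
  Base: filing + 15 years → 30 August 2012.
  Product Clearance Extension: 1883 days claimed exceeds the 1296-day cap, so +1296 days → 18 March 2016.
  Office Delay Adjustment: +279 days → 22 December 2016.
  Response Delay Deduction: −107 days → 6 September 2016.
Expiry of referenced patent SV-278637:
  Base: filing + 15 years → 9 February 2011.
  Office Delay Adjustment: +555 days → 17 August 2012.
Terminal disclaimer: SV-973491 expires on the earlier of 6 September 2016 and 17 August 2012.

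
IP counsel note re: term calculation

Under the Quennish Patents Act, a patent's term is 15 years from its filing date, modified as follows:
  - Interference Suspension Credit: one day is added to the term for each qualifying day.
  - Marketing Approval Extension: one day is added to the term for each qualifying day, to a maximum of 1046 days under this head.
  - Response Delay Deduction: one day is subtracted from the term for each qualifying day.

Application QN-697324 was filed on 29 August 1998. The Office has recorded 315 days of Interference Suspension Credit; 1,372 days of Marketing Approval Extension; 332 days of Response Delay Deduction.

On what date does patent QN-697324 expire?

Base term: filing date + 15 years → 29 August 2013.
Interference Suspension Credit: +315 days → 10 July 2014.
Marketing Approval Extension: 1372 days claimed exceeds the 1046-day cap, so +1046 days → 21 May 2017.
Response Delay Deduction: −332 days → 23 June 2016.

June 23, 2016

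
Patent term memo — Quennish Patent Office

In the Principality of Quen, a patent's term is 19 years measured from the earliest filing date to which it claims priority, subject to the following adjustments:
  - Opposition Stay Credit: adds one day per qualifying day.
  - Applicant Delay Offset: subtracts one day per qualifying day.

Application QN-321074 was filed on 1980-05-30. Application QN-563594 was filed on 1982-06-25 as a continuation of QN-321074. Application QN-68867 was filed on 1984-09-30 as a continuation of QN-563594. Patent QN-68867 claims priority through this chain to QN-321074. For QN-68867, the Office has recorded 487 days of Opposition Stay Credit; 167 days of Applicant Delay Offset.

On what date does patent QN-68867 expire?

Earliest priority filing: 30 May 1980.
Base term: 30 May 1980 + 19 years → 30 May 1999.
Opposition Stay Credit: +487 days → 28 September 2000.
Applicant Delay Offset: −167 days → 14 April 2000.

2000-04-14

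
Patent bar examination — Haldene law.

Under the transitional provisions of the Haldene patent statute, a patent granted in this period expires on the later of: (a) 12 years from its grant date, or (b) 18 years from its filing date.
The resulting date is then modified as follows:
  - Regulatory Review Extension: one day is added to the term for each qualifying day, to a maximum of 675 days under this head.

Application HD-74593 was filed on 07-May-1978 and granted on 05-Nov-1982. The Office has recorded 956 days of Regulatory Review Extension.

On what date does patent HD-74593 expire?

(a) grant + 12 years → 5 November 1994.
(b) filing + 18 years → 7 May 1996.
Later of the two: 7 May 1996.
Regulatory Review Extension: 956 days claimed exceeds the 675-day cap, so +675 days → 13 March 1998.

1998-03-13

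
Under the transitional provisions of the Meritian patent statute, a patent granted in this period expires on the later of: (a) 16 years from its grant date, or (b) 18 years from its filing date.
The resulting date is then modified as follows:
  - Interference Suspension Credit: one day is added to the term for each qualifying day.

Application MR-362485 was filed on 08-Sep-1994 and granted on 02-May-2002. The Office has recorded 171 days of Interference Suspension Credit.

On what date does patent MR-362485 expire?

(a) grant + 16 years → 2 May 2018.
(b) filing + 18 years → 8 September 2012.
Later of the two: 2 May 2018.
Interference Suspension Credit: +171 days → 20 October 2018.

2018-10-20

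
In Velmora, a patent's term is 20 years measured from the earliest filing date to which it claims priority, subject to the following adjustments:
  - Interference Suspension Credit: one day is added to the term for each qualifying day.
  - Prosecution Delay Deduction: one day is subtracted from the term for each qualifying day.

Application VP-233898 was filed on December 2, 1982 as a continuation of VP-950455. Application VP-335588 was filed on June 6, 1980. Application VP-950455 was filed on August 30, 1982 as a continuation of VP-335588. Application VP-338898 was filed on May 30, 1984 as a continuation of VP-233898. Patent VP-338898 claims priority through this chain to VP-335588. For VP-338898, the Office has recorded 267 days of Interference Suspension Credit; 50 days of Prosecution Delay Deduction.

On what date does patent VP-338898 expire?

2001-01-09

Earliest priority filing: 6 June 1980.
Base term: 6 June 1980 + 20 years → 6 June 2000.
Interference Suspension Credit: +267 days → 28 February 2001.
Prosecution Delay Deduction: −50 days → 9 January 2001.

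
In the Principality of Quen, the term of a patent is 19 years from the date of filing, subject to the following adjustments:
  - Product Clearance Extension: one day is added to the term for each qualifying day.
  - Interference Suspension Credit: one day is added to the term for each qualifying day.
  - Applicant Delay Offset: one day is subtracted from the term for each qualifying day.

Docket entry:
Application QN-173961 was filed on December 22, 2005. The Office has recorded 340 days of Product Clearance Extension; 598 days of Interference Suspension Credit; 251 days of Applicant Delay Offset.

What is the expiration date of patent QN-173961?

Base term: filing date + 19 years → 22 December 2024.
Product Clearance Extension: +340 days → 27 November 2025.
Interference Suspension Credit: +598 days → 18 July 2027.
Applicant Delay Offset: −251 days → 9 November 2026.

2026-11-09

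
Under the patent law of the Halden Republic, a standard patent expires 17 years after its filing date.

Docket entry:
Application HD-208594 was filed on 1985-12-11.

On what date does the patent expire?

Filing date + 17 years → 11 December 2002.

2002-12-11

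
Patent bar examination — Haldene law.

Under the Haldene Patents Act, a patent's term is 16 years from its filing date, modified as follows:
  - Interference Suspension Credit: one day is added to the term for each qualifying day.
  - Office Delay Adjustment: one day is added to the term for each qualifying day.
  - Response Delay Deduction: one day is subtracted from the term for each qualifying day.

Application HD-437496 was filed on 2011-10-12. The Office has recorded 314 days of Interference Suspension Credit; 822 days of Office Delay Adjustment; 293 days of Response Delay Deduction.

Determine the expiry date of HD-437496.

February 1, 2030

Base term: filing date + 16 years → 12 October 2027.
Interference Suspension Credit: +314 days → 21 August 2028.
Office Delay Adjustment: +822 days → 21 November 2030.
Response Delay Deduction: −293 days → 1 February 2030.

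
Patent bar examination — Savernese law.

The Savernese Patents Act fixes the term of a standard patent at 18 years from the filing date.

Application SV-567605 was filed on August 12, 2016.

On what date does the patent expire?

Filing date + 18 years → 12 August 2034.

2034-08-12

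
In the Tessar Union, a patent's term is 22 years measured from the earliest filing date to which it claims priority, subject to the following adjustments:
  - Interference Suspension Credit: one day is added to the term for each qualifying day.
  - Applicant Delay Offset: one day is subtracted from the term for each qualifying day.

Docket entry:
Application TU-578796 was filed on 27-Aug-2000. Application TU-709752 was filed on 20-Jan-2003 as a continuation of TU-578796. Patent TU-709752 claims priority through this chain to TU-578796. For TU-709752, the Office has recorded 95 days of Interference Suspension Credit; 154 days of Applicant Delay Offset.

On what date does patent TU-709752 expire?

Earliest priority filing: 27 August 2000.
Base term: 27 August 2000 + 22 years → 27 August 2022.
Interference Suspension Credit: +95 days → 30 November 2022.
Applicant Delay Offset: −154 days → 29 June 2022.

2022-06-29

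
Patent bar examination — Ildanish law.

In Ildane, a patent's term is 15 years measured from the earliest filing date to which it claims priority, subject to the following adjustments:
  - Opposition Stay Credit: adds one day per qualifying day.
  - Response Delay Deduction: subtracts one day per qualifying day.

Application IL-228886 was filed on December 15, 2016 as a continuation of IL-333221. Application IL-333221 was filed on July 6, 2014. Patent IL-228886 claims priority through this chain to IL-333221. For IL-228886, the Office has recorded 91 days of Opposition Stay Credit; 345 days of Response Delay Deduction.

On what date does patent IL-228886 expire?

October 25, 2028

Earliest priority filing: 6 July 2014.
Base term: 6 July 2014 + 15 years → 6 July 2029.
Opposition Stay Credit: +91 days → 5 October 2029.
Response Delay Deduction: −345 days → 25 October 2028.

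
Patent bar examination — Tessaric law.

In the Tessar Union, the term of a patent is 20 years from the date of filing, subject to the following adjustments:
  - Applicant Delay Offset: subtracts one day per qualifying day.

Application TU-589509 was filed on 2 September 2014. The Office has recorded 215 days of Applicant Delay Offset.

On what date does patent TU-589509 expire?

2034-01-30

Base term: filing date + 20 years → 2 September 2034.
Applicant Delay Offset: −215 days → 30 January 2034.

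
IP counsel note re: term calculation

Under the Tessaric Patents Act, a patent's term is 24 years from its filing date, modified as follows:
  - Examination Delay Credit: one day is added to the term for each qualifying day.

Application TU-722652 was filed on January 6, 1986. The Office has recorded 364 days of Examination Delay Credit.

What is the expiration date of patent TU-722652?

2011-01-05

Base term: filing date + 24 years → 6 January 2010.
Examination Delay Credit: +364 days → 5 January 2011.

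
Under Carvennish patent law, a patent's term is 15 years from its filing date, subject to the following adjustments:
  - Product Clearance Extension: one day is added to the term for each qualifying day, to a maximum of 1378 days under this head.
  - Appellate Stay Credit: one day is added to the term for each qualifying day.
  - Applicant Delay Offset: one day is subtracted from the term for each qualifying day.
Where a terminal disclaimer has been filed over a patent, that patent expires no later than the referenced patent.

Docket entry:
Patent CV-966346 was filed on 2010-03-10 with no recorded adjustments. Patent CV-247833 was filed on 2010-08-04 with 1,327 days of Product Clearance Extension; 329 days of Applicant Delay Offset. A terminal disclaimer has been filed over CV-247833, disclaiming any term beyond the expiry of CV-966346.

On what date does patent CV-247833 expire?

March 10, 2025

Natural term of CV-247833:
  Base: filing + 15 years → 4 August 2025.
  Product Clearance Extension: 1327 days (within the 1378-day cap) → +1327 days → 23 March 2029.
  Applicant Delay Offset: −329 days → 28 April 2028.
Expiry of referenced patent CV-966346:
  Base: filing + 15 years → 10 March 2025.
Terminal disclaimer: CV-247833 expires on the earlier of 28 April 2028 and 10 March 2025.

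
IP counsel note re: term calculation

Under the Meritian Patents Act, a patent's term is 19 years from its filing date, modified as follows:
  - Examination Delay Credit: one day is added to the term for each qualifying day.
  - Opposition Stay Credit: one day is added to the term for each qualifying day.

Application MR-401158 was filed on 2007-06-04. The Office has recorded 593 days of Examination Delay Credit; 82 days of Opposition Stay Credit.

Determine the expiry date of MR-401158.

Base term: filing date + 19 years → 4 June 2026.
Examination Delay Credit: +593 days → 18 January 2028.
Opposition Stay Credit: +82 days → 9 April 2028.

April 9, 2028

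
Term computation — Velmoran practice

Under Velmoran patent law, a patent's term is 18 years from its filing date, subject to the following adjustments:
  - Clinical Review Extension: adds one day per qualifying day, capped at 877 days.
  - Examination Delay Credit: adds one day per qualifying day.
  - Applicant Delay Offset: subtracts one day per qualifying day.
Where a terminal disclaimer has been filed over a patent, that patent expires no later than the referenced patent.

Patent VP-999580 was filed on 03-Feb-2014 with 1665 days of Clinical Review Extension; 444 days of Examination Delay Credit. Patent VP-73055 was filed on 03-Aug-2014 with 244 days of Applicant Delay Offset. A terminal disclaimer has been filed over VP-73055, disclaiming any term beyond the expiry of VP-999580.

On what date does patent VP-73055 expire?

Natural term of VP-73055:
  Base: filing + 18 years → 3 August 2032.
  Applicant Delay Offset: −244 days → 3 December 2031.
Expiry of referenced patent VP-999580:
  Base: filing + 18 years → 3 February 2032.
  Clinical Review Extension: 1665 days claimed exceeds the 877-day cap, so +877 days → 29 June 2034.
  Examination Delay Credit: +444 days → 16 September 2035.
Terminal disclaimer: VP-73055 expires on the earlier of 3 December 2031 and 16 September 2035.

2031-12-03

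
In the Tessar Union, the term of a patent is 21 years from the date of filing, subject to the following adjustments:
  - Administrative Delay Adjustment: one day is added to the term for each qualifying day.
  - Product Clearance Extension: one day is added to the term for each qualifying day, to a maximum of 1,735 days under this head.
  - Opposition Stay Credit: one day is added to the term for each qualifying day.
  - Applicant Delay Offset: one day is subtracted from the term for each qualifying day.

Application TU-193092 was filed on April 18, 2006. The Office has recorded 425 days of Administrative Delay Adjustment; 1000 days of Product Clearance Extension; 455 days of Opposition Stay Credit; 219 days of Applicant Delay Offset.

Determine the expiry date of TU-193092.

Base term: filing date + 21 years → 18 April 2027.
Administrative Delay Adjustment: +425 days → 16 June 2028.
Product Clearance Extension: 1000 days (within the 1735-day cap) → +1000 days → 13 March 2031.
Opposition Stay Credit: +455 days → 10 June 2032.
Applicant Delay Offset: −219 days → 4 November 2031.

2031-11-04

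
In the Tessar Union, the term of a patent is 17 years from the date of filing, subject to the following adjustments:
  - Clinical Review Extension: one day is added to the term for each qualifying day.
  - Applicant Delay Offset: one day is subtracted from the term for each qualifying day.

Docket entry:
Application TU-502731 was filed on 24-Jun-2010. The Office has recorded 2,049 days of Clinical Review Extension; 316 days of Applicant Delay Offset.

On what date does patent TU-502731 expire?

March 22, 2032

Base term: filing date + 17 years → 24 June 2027.
Clinical Review Extension: +2049 days → 1 February 2033.
Applicant Delay Offset: −316 days → 22 March 2032.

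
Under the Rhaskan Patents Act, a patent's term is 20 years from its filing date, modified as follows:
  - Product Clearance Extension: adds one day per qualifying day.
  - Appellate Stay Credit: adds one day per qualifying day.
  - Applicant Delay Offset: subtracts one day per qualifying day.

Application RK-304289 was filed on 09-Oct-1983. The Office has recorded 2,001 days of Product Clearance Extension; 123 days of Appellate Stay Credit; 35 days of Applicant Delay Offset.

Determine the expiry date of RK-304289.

Base term: filing date + 20 years → 9 October 2003.
Product Clearance Extension: +2001 days → 1 April 2009.
Appellate Stay Credit: +123 days → 2 August 2009.
Applicant Delay Offset: −35 days → 28 June 2009.

June 28, 2009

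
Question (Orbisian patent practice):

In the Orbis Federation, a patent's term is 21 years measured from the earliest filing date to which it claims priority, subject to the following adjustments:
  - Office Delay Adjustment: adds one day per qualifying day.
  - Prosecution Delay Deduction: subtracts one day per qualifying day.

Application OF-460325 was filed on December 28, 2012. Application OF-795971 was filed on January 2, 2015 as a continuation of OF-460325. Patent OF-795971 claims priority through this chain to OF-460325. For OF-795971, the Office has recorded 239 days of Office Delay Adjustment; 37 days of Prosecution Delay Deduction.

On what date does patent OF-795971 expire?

July 18, 2034

Earliest priority filing: 28 December 2012.
Base term: 28 December 2012 + 21 years → 28 December 2033.
Office Delay Adjustment: +239 days → 24 August 2034.
Prosecution Delay Deduction: −37 days → 18 July 2034.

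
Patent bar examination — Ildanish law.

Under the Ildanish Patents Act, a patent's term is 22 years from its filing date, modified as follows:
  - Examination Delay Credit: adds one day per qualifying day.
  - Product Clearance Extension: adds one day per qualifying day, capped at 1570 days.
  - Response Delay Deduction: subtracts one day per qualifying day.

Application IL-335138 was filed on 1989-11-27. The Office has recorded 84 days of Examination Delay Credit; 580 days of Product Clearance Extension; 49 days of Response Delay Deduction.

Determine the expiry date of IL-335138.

Base term: filing date + 22 years → 27 November 2011.
Examination Delay Credit: +84 days → 19 February 2012.
Product Clearance Extension: 580 days (within the 1570-day cap) → +580 days → 21 September 2013.
Response Delay Deduction: −49 days → 3 August 2013.

August 3, 2013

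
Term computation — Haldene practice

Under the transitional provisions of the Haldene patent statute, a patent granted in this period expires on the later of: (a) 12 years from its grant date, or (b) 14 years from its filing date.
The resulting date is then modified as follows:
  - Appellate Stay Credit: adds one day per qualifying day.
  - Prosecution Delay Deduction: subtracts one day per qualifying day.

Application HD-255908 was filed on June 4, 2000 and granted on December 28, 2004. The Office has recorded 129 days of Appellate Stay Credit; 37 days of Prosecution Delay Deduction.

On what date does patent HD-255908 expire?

March 30, 2017

(a) grant + 12 years → 28 December 2016.
(b) filing + 14 years → 4 June 2014.
Later of the two: 28 December 2016.
Appellate Stay Credit: +129 days → 6 May 2017.
Prosecution Delay Deduction: −37 days → 30 March 2017.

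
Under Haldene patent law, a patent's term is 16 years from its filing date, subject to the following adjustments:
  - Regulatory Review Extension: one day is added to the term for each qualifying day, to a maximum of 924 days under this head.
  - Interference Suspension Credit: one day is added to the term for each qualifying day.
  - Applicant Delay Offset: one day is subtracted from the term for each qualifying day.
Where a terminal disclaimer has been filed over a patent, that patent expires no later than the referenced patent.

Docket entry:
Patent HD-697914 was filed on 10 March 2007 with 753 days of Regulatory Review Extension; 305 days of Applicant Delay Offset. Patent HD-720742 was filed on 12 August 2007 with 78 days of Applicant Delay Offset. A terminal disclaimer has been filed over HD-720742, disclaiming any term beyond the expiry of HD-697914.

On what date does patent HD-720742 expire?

Natural term of HD-720742:
  Base: filing + 16 years → 12 August 2023.
  Applicant Delay Offset: −78 days → 26 May 2023.
Expiry of referenced patent HD-697914:
  Base: filing + 16 years → 10 March 2023.
  Regulatory Review Extension: 753 days (within the 924-day cap) → +753 days → 1 April 2025.
  Applicant Delay Offset: −305 days → 31 May 2024.
Terminal disclaimer: HD-720742 expires on the earlier of 26 May 2023 and 31 May 2024.

2023-05-26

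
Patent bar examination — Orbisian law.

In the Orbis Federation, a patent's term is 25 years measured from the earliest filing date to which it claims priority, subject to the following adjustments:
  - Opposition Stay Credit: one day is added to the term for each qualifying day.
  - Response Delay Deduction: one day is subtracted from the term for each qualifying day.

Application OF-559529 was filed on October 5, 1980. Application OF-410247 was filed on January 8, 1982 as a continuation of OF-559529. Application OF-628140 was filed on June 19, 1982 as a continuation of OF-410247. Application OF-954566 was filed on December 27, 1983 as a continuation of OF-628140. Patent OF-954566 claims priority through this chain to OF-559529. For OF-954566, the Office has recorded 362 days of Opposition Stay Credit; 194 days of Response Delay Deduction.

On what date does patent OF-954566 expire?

Earliest priority filing: 5 October 1980.
Base term: 5 October 1980 + 25 years → 5 October 2005.
Opposition Stay Credit: +362 days → 2 October 2006.
Response Delay Deduction: −194 days → 22 March 2006.

2006-03-22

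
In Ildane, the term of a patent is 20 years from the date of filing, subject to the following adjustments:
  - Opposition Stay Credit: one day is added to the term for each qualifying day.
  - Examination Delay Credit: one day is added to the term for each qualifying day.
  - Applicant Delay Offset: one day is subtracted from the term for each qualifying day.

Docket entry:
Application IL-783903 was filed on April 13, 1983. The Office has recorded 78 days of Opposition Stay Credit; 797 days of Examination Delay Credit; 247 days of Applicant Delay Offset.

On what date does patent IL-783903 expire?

Base term: filing date + 20 years → 13 April 2003.
Opposition Stay Credit: +78 days → 30 June 2003.
Examination Delay Credit: +797 days → 4 September 2005.
Applicant Delay Offset: −247 days → 31 December 2004.

December 31, 2004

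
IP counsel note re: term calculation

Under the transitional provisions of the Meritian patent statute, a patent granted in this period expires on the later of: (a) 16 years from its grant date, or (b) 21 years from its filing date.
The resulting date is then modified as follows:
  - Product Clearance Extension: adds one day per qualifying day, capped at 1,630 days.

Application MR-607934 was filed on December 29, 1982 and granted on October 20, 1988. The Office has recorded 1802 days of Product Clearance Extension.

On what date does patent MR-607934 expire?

2009-04-07

(a) grant + 16 years → 20 October 2004.
(b) filing + 21 years → 29 December 2003.
Later of the two: 20 October 2004.
Product Clearance Extension: 1802 days claimed exceeds the 1630-day cap, so +1630 days → 7 April 2009.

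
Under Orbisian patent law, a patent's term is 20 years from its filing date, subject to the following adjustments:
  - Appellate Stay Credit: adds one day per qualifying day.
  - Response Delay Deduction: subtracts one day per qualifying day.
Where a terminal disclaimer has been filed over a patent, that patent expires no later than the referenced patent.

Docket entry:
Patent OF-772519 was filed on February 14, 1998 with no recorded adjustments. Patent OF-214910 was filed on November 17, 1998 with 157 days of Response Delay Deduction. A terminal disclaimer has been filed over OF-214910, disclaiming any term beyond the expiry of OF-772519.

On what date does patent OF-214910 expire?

2018-02-14

Natural term of OF-214910:
  Base: filing + 20 years → 17 November 2018.
  Response Delay Deduction: −157 days → 13 June 2018.
Expiry of referenced patent OF-772519:
  Base: filing + 20 years → 14 February 2018.
Terminal disclaimer: OF-214910 expires on the earlier of 13 June 2018 and 14 February 2018.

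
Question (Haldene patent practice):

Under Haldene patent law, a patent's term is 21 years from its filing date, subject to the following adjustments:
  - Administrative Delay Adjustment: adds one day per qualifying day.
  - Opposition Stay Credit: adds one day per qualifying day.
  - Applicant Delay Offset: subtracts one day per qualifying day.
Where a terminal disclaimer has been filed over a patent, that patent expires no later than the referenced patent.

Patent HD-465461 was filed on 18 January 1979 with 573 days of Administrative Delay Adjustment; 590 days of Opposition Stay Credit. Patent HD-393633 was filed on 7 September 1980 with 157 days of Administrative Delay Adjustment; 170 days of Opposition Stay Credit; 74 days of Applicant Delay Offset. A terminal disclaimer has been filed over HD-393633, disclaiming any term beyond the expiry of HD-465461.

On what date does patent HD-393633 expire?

Natural term of HD-393633:
  Base: filing + 21 years → 7 September 2001.
  Administrative Delay Adjustment: +157 days → 11 February 2002.
  Opposition Stay Credit: +170 days → 31 July 2002.
  Applicant Delay Offset: −74 days → 18 May 2002.
Expiry of referenced patent HD-465461:
  Base: filing + 21 years → 18 January 2000.
  Administrative Delay Adjustment: +573 days → 13 August 2001.
  Opposition Stay Credit: +590 days → 26 March 2003.
Terminal disclaimer: HD-393633 expires on the earlier of 18 May 2002 and 26 March 2003.

2002-05-18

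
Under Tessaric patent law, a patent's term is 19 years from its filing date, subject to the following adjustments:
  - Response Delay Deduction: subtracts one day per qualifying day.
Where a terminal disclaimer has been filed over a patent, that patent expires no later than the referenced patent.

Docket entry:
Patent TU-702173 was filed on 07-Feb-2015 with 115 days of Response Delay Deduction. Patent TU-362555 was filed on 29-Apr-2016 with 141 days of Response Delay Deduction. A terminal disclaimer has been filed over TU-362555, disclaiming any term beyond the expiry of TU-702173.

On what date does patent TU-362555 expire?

Natural term of TU-362555:
  Base: filing + 19 years → 29 April 2035.
  Response Delay Deduction: −141 days → 9 December 2034.
Expiry of referenced patent TU-702173:
  Base: filing + 19 years → 7 February 2034.
  Response Delay Deduction: −115 days → 15 October 2033.
Terminal disclaimer: TU-362555 expires on the earlier of 9 December 2034 and 15 October 2033.

October 15, 2033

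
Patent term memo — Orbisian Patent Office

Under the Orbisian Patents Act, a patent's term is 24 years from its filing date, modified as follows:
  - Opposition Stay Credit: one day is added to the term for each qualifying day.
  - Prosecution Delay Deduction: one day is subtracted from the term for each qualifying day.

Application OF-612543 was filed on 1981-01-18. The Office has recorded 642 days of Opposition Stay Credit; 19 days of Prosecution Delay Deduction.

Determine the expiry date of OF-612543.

Base term: filing date + 24 years → 18 January 2005.
Opposition Stay Credit: +642 days → 22 October 2006.
Prosecution Delay Deduction: −19 days → 3 October 2006.

2006-10-03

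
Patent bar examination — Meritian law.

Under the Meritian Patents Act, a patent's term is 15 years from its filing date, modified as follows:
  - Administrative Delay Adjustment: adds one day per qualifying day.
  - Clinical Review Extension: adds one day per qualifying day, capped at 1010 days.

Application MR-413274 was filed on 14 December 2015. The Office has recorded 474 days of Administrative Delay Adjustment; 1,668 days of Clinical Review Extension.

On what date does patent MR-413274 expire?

January 6, 2035

Base term: filing date + 15 years → 14 December 2030.
Administrative Delay Adjustment: +474 days → 1 April 2032.
Clinical Review Extension: 1668 days claimed exceeds the 1010-day cap, so +1010 days → 6 January 2035.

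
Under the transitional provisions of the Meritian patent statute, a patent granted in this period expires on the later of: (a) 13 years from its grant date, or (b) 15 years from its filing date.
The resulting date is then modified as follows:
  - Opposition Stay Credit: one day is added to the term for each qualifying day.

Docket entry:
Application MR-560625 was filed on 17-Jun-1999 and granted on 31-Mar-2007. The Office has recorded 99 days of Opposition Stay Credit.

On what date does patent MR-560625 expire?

July 8, 2020

(a) grant + 13 years → 31 March 2020.
(b) filing + 15 years → 17 June 2014.
Later of the two: 31 March 2020.
Opposition Stay Credit: +99 days → 8 July 2020.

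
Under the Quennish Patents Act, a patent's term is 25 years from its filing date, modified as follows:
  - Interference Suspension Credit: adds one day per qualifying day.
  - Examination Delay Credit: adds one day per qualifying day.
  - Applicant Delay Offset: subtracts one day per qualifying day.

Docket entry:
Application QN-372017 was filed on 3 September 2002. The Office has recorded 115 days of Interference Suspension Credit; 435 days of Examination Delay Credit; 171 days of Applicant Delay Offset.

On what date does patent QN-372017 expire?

2028-09-16

Base term: filing date + 25 years → 3 September 2027.
Interference Suspension Credit: +115 days → 27 December 2027.
Examination Delay Credit: +435 days → 6 March 2029.
Applicant Delay Offset: −171 days → 16 September 2028.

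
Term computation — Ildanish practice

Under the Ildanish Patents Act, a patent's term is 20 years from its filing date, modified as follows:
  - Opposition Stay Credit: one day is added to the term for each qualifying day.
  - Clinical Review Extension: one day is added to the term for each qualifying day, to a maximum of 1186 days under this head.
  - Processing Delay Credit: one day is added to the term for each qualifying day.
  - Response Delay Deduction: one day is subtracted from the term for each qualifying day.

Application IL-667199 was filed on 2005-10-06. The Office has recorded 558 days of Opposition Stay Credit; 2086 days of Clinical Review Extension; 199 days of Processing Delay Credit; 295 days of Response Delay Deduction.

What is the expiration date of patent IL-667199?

April 11, 2030

Base term: filing date + 20 years → 6 October 2025.
Opposition Stay Credit: +558 days → 17 April 2027.
Clinical Review Extension: 2086 days claimed exceeds the 1186-day cap, so +1186 days → 16 July 2030.
Processing Delay Credit: +199 days → 31 January 2031.
Response Delay Deduction: −295 days → 11 April 2030.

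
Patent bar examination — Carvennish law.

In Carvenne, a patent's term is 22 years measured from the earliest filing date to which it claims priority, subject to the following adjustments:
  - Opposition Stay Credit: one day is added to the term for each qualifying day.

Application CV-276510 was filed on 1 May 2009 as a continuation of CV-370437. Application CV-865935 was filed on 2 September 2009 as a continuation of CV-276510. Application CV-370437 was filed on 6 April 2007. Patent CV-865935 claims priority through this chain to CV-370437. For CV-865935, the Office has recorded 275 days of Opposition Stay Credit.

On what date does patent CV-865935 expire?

Earliest priority filing: 6 April 2007.
Base term: 6 April 2007 + 22 years → 6 April 2029.
Opposition Stay Credit: +275 days → 6 January 2030.

January 6, 2030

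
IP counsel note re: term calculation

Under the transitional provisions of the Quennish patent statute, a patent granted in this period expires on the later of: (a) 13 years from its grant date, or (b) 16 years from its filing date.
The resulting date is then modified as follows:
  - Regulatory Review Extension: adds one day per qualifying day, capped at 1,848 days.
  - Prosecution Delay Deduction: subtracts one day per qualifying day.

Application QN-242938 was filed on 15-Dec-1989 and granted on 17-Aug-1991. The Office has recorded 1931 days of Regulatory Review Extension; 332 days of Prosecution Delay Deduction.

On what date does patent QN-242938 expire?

(a) grant + 13 years → 17 August 2004.
(b) filing + 16 years → 15 December 2005.
Later of the two: 15 December 2005.
Regulatory Review Extension: 1931 days claimed exceeds the 1848-day cap, so +1848 days → 6 January 2011.
Prosecution Delay Deduction: −332 days → 8 February 2010.

2010-02-08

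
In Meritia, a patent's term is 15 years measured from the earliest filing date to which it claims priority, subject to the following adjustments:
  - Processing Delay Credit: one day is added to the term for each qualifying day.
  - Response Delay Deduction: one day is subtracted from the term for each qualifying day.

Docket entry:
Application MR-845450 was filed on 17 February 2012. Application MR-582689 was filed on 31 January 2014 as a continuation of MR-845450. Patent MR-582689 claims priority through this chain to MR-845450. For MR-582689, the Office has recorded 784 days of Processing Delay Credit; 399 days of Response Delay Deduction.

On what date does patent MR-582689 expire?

2028-03-08

Earliest priority filing: 17 February 2012.
Base term: 17 February 2012 + 15 years → 17 February 2027.
Processing Delay Credit: +784 days → 11 April 2029.
Response Delay Deduction: −399 days → 8 March 2028.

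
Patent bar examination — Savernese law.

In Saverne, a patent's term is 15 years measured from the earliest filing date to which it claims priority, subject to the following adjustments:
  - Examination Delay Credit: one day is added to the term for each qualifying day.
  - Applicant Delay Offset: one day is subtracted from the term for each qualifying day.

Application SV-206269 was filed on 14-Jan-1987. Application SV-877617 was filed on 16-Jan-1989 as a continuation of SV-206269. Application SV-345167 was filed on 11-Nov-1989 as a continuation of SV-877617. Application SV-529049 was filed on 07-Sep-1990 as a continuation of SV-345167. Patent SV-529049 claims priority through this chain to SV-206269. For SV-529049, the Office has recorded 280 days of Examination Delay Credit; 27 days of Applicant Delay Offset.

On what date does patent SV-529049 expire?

Earliest priority filing: 14 January 1987.
Base term: 14 January 1987 + 15 years → 14 January 2002.
Examination Delay Credit: +280 days → 21 October 2002.
Applicant Delay Offset: −27 days → 24 September 2002.

2002-09-24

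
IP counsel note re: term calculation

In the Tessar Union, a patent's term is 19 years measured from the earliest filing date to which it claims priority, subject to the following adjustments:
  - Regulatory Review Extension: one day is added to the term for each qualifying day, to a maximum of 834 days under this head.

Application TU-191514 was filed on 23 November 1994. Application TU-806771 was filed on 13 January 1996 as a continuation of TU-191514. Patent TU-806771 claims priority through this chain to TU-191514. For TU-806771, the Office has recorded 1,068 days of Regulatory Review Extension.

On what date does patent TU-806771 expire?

March 6, 2016

Earliest priority filing: 23 November 1994.
Base term: 23 November 1994 + 19 years → 23 November 2013.
Regulatory Review Extension: 1068 days claimed exceeds the 834-day cap, so +834 days → 6 March 2016.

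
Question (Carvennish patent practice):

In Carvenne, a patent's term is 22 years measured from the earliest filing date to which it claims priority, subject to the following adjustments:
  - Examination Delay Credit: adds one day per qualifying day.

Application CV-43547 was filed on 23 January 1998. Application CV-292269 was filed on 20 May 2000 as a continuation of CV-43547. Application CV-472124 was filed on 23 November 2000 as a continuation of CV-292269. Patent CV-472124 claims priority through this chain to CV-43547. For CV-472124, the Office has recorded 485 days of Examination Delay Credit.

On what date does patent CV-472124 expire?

2021-05-22

Earliest priority filing: 23 January 1998.
Base term: 23 January 1998 + 22 years → 23 January 2020.
Examination Delay Credit: +485 days → 22 May 2021.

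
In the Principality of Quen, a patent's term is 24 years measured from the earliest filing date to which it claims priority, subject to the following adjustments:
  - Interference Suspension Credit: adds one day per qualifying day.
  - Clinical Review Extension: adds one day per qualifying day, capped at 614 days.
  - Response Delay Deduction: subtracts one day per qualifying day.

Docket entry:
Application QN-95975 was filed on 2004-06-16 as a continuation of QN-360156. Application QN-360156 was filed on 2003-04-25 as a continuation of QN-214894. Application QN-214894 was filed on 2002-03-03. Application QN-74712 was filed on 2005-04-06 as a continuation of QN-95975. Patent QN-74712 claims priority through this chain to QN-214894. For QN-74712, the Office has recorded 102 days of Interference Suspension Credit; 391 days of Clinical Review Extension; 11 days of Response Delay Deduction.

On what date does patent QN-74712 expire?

2027-06-28

Earliest priority filing: 3 March 2002.
Base term: 3 March 2002 + 24 years → 3 March 2026.
Interference Suspension Credit: +102 days → 13 June 2026.
Clinical Review Extension: 391 days (within the 614-day cap) → +391 days → 9 July 2027.
Response Delay Deduction: −11 days → 28 June 2027.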